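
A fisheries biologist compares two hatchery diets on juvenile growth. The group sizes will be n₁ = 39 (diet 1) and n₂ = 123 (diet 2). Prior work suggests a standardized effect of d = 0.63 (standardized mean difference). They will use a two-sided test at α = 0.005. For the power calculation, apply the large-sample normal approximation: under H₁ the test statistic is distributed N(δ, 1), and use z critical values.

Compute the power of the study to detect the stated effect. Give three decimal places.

Noncentrality parameter: δ = d / √(1/n₁ + 1/n₂) = 0.63 / √(1/39 + 1/123) = 3.4282
Critical value for a two-sided test at α = 0.005: z_{α/2} = 2.807.
Power = Φ(δ − 2.807) + Φ(−δ − 2.807) = Φ(0.621) + Φ(-6.235) = 0.7328 + 0.0000 = 0.7328.

Power ≈ 0.733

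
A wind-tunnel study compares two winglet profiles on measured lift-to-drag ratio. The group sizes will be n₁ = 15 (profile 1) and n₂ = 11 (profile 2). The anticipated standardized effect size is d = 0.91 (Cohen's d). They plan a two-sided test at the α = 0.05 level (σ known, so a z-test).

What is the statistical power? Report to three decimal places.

Noncentrality parameter: δ = d / √(1/n₁ + 1/n₂) = 0.91 / √(1/15 + 1/11) = 2.2924
Critical value for a two-sided test at α = 0.05: z_{α/2} = 1.960.
Power = Φ(δ − 1.960) + Φ(−δ − 1.960) = Φ(0.332) + Φ(-4.252) = 0.6302 + 0.0000 = 0.6302.

Power ≈ 0.630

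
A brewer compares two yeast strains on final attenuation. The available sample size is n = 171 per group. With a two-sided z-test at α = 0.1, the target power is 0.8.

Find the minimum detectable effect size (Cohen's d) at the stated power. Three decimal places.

Required noncentrality: δ = z_{0.05} + z_{0.20} = 1.645 + 0.842 = 2.486.
(Lower-tail contribution to power is negligible for δ > 0.)
δ = d·√(n/2) ⇒ d = δ/√(n/2) = 2.486/√(171/2) = 0.2689.

d ≈ 0.269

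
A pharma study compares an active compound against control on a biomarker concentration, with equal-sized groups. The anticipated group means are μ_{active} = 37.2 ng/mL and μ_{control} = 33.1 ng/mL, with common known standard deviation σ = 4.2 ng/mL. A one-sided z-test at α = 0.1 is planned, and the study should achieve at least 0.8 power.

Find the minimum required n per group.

n = 10 per group

Standardized effect: d = |μ_{active} − μ_{control}| / σ = |37.2 − 33.1| / 4.2 = 0.9762
For power 0.8 need Φ(δ − z_{0.1}) = 0.8, so δ = z_{0.1} + z_{0.20} = 1.282 + 0.842 = 2.123.
δ = d·√(n/2) ⇒ n = 2(δ/d)² = 2 × (2.123 / 0.9762)² = 9.46.
Round up to the next whole unit.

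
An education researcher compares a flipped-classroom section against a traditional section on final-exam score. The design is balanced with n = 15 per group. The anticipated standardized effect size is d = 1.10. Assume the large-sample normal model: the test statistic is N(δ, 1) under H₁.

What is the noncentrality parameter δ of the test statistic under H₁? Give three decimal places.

δ ≈ 3.012

The noncentrality parameter scales effect size by the design's sample-size factor: δ = d·√(n/2) = 1.10 × √(15/2) = 3.0125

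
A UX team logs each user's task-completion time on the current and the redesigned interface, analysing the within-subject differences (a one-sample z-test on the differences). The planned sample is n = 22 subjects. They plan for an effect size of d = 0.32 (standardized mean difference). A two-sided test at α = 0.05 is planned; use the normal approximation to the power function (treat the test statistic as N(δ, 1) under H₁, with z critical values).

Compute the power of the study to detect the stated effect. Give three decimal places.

Power ≈ 0.323

Noncentrality parameter: δ = d·√n = 0.32 × √22 = 1.5009
Two-sided α = 0.05 → critical value z_{0.025} = 1.960.
Power = Φ(δ − 1.960) + Φ(−δ − 1.960) = Φ(-0.459) + Φ(-3.461) = 0.3231 + 0.0003 = 0.3234.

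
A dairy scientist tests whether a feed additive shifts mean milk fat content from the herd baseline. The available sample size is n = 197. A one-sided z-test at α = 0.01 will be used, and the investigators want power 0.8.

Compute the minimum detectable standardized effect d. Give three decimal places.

Required noncentrality: δ = z_{0.01} + z_{0.20} = 2.326 + 0.842 = 3.168.
δ = d·√n ⇒ d = δ/√n = 3.168/√197 = 0.2257.

d ≈ 0.226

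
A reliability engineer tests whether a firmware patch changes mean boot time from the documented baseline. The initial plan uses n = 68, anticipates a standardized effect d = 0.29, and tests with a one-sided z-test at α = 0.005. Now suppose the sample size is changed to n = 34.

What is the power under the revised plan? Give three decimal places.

Power ≈ 0.188

With n = 34: δ = d·√n = 0.29 × √34 = 1.6910. Critical value z_{0.005} = 2.576.
Revised power = P(Z > 2.576 − δ) = Φ(-0.885) = 0.1881.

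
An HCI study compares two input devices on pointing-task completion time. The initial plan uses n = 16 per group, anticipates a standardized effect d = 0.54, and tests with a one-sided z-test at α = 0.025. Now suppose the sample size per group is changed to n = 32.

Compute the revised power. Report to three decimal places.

With n = 32 per group: δ = d·√(n/2) = 0.54 × √(32/2) = 2.1600. Critical value z_{0.025} = 1.960.
Revised power = Φ(δ − 1.960) = Φ(0.200) = 0.5793.

Power ≈ 0.579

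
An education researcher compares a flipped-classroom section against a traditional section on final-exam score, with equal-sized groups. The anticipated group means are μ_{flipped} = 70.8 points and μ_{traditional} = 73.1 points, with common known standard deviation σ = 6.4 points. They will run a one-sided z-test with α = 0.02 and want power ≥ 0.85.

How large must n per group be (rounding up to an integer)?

n = 148 per group

Standardized effect: d = |μ_{flipped} − μ_{traditional}| / σ = |70.8 − 73.1| / 6.4 = 0.3594
For power 0.85 need Φ(δ − z_{0.02}) = 0.85, so δ = z_{0.02} + z_{0.15} = 2.054 + 1.036 = 3.090.
δ = d·√(n/2) ⇒ n = 2(δ/d)² = 2 × (3.090 / 0.3594)² = 147.88.
Rounding up, n = 148 per group.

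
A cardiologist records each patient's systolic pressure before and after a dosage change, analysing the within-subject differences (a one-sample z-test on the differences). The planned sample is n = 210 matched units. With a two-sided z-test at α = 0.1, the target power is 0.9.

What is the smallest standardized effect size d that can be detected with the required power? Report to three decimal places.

d ≈ 0.202

Need Φ(δ − 1.645) = 0.9, so δ = 1.645 + 1.282 = 2.926.
(The second rejection-region term Φ(−δ − z_{α/2}) is negligible and dropped.)
δ = d·√n ⇒ d = δ/√n = 2.926/√210 = 0.2019.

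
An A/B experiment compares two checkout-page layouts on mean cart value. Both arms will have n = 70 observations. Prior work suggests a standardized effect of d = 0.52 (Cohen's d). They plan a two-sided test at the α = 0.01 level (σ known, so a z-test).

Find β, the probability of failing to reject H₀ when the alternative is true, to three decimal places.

β ≈ 0.308

Noncentrality parameter: δ = d·√(n/2) = 0.52 × √(70/2) = 3.0764
Two-sided α = 0.01 → critical value z_{0.005} = 2.576.
Power = Φ(δ − 2.576) + Φ(−δ − 2.576) = Φ(0.501) + Φ(-5.652) = 0.6916 + 0.0000 = 0.6916.
Type II error: β = 1 − power = 1 − 0.6916 = 0.3084.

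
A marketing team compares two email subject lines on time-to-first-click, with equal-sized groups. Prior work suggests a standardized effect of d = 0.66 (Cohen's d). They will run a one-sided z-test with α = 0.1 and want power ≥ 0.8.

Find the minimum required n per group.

n = 21 per group

For power 0.8 need Φ(δ − z_{0.1}) = 0.8, so δ = z_{0.1} + z_{0.20} = 1.282 + 0.842 = 2.123.
δ = d·√(n/2) ⇒ n = 2(δ/d)² = 2 × (2.123 / 0.66)² = 20.70.
Round up to the next whole unit.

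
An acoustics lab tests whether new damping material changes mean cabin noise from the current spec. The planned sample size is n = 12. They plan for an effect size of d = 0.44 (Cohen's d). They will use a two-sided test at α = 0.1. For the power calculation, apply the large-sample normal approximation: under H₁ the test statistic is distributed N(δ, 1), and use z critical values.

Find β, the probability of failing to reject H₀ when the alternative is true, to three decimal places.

β ≈ 0.547

Noncentrality parameter: δ = d·√n = 0.44 × √12 = 1.5242
Critical value for a two-sided test at α = 0.1: z_{α/2} = 1.645.
Power = Φ(δ − 1.645) + Φ(−δ − 1.645) = Φ(-0.121) + Φ(-3.169) = 0.4520 + 0.0008 = 0.4527.
Type II error: β = 1 − power = 1 − 0.4527 = 0.5473.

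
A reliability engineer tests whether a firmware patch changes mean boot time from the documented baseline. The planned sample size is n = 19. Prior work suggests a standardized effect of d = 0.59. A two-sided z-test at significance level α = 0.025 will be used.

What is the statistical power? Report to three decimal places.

Power ≈ 0.629

Noncentrality parameter: δ = d·√n = 0.59 × √19 = 2.5718
Two-sided α = 0.025 → critical value z_{0.0125} = 2.241.
Power = Φ(δ − 2.241) + Φ(−δ − 2.241) = Φ(0.330) + Φ(-4.813) = 0.6294 + 0.0000 = 0.6294.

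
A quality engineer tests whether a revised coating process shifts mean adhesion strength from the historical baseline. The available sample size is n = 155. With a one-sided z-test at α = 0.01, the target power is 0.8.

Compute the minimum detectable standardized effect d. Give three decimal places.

d ≈ 0.254

Need Φ(δ − 2.326) = 0.8, so δ = 2.326 + 0.842 = 3.168.
δ = d·√n ⇒ d = δ/√n = 3.168/√155 = 0.2545.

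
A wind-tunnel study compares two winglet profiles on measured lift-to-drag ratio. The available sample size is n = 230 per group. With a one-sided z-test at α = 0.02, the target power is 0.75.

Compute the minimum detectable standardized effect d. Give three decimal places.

Need Φ(δ − 2.054) = 0.75, so δ = 2.054 + 0.674 = 2.728.
δ = d·√(n/2) ⇒ d = δ/√(n/2) = 2.728/√(230/2) = 0.2544.

d ≈ 0.254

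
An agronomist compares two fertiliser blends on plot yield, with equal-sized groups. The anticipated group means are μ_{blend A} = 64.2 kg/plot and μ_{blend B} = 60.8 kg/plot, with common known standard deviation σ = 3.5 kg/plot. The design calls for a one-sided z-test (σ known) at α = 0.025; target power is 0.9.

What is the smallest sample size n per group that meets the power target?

n = 23 per group

Standardized effect: d = |μ_{blend A} − μ_{blend B}| / σ = |64.2 − 60.8| / 3.5 = 0.9714
Set Φ(δ − 1.960) = 0.9; then δ − 1.960 = Φ⁻¹(0.9) = 1.282, giving δ = 3.242.
δ = d·√(n/2) ⇒ n = 2(δ/d)² = 2 × (3.242 / 0.9714)² = 22.27.
Rounding up, n = 23 per group.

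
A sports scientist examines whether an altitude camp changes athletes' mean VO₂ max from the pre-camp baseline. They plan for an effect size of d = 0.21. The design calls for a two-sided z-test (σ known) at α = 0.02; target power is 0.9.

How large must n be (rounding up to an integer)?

Set Φ(δ − 2.326) = 0.9; then δ − 2.326 = Φ⁻¹(0.9) = 1.282, giving δ = 3.608.
(For δ > 0 the lower-tail rejection region contributes negligibly to power, so the one-term inversion is standard.)
δ = d·√n ⇒ n = (δ/d)² = (3.608 / 0.21)² = 295.17.
Round up to the next whole unit.

n = 296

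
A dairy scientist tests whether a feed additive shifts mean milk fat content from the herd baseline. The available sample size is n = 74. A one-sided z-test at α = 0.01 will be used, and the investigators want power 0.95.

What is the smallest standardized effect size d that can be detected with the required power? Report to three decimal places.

Need Φ(δ − 2.326) = 0.95, so δ = 2.326 + 1.645 = 3.971.
δ = d·√n ⇒ d = δ/√n = 3.971/√74 = 0.4616.

d ≈ 0.462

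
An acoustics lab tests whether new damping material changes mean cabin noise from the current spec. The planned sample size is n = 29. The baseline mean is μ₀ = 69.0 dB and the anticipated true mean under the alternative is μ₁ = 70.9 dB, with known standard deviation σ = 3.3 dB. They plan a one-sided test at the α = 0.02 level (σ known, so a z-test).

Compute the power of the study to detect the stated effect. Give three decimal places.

Power ≈ 0.852

Standardized effect: d = |μ₁ − μ₀| / σ = |70.9 − 69.0| / 3.3 = 0.5758
Noncentrality parameter: δ = d·√n = 0.5758 × √29 = 3.1005
Critical value for a one-sided test at α = 0.02: z_α = 2.054.
Power = P(Z > 2.054 − δ) = Φ(1.047) = 0.8524.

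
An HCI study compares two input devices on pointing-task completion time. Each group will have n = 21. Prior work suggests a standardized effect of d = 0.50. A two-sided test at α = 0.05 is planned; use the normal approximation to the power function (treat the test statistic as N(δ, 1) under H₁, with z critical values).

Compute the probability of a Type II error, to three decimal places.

β ≈ 0.633

Noncentrality parameter: δ = d·√(n/2) = 0.50 × √(21/2) = 1.6202
Two-sided α = 0.05 → critical value z_{0.025} = 1.960.
Power = Φ(δ − 1.960) + Φ(−δ − 1.960) = Φ(-0.340) + Φ(-3.580) = 0.3670 + 0.0002 = 0.3672.
Type II error: β = 1 − power = 1 − 0.3672 = 0.6328.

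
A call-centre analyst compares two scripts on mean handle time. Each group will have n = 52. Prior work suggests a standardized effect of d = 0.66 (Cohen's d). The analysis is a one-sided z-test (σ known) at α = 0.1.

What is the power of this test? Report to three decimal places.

Noncentrality parameter: δ = d·√(n/2) = 0.66 × √(52/2) = 3.3654
One-sided α = 0.1 → critical value z_{0.1} = 1.282.
Power = P(Z > 1.282 − δ) = Φ(2.084) = 0.9814.

Power ≈ 0.981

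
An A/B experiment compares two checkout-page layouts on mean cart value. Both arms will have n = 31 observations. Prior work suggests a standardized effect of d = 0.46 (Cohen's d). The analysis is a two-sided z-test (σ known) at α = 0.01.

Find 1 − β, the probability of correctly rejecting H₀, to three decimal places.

Power ≈ 0.222

Noncentrality parameter: δ = d·√(n/2) = 0.46 × √(31/2) = 1.8110
Critical value for a two-sided test at α = 0.01: z_{α/2} = 2.576.
Power = Φ(δ − 2.576) + Φ(−δ − 2.576) = Φ(-0.765) + Φ(-4.387) = 0.2222 + 0.0000 = 0.2222.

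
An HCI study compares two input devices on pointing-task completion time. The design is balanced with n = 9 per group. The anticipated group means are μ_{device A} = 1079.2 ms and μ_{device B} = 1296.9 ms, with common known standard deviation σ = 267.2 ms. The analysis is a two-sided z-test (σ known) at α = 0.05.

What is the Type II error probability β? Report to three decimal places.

β ≈ 0.591

Standardized effect: d = |μ_{device A} − μ_{device B}| / σ = |1079.2 − 1296.9| / 267.2 = 0.8147
Noncentrality parameter: δ = d·√(n/2) = 0.8147 × √(9/2) = 1.7283
Two-sided α = 0.05 → critical value z_{0.025} = 1.960.
Power = Φ(δ − 1.960) + Φ(−δ − 1.960) = Φ(-0.232) + Φ(-3.688) = 0.4084 + 0.0001 = 0.4085.
Type II error: β = 1 − power = 1 − 0.4085 = 0.5915.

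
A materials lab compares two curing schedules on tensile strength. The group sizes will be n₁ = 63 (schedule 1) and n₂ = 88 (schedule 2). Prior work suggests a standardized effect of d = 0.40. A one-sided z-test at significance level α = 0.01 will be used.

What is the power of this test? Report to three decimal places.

Noncentrality parameter: λ = d / √(1/n₁ + 1/n₂) = 0.40 / √(1/63 + 1/88) = 2.4237
One-sided α = 0.01 → critical value z_{0.01} = 2.326.
Power = P(Z > 2.326 − λ) = Φ(0.097) = 0.5388.

Power ≈ 0.539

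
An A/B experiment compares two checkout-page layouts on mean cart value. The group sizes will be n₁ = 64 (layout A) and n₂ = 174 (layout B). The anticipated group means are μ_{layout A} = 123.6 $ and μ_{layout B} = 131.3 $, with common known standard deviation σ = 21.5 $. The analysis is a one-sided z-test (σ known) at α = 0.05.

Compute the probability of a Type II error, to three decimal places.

Standardized effect: d = |μ_{layout A} − μ_{layout B}| / σ = |123.6 − 131.3| / 21.5 = 0.3581
Noncentrality parameter: λ = d / √(1/n₁ + 1/n₂) = 0.3581 / √(1/64 + 1/174) = 2.4498
One-sided α = 0.05 → critical value z_{0.05} = 1.645.
Power = P(Z > 1.645 − λ) = Φ(0.805) = 0.7896.
Type II error: β = 1 − power = 1 − 0.7896 = 0.2104.

β ≈ 0.210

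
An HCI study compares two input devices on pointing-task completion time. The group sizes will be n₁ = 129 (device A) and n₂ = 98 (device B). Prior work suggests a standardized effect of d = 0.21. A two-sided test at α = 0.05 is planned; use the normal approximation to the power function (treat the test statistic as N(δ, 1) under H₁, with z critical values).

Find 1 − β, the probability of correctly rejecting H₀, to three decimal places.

Power ≈ 0.347

Noncentrality parameter: δ = d / √(1/n₁ + 1/n₂) = 0.21 / √(1/129 + 1/98) = 1.5672
Two-sided α = 0.05 → critical value z_{0.025} = 1.960.
Power = Φ(δ − 1.960) + Φ(−δ − 1.960) = Φ(-0.393) + Φ(-3.527) = 0.3472 + 0.0002 = 0.3474.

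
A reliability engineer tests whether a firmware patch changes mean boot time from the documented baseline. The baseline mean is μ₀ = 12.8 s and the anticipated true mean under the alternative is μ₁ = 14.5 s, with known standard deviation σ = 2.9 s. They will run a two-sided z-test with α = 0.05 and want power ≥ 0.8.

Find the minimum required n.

Standardized effect: d = |μ₁ − μ₀| / σ = |14.5 − 12.8| / 2.9 = 0.5862
For power 0.8 need Φ(δ − z_{0.025}) = 0.8, so δ = z_{0.025} + z_{0.20} = 1.960 + 0.842 = 2.802.
(Ignoring the negligible lower-tail rejection probability gives the usual closed-form inversion.)
δ = d·√n ⇒ n = (δ/d)² = (2.802 / 0.5862)² = 22.84.
Rounding up, n = 23.

n = 23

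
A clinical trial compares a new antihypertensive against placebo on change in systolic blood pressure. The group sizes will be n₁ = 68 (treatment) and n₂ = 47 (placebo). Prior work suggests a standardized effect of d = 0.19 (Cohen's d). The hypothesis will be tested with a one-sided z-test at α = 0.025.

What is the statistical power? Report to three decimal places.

Power ≈ 0.169

Noncentrality parameter: λ = d / √(1/n₁ + 1/n₂) = 0.19 / √(1/68 + 1/47) = 1.0016
One-sided α = 0.025 → critical value z_{0.025} = 1.960.
Power = Φ(λ − 1.960) = Φ(-0.958) = 0.1689.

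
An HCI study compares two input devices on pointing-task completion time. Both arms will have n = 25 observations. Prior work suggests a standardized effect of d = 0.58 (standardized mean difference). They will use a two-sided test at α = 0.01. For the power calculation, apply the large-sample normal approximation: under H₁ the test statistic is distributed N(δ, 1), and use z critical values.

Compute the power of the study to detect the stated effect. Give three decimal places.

Power ≈ 0.300

Noncentrality parameter: δ = d·√(n/2) = 0.58 × √(25/2) = 2.0506
Critical value for a two-sided test at α = 0.01: z_{α/2} = 2.576.
Power = Φ(δ − 2.576) + Φ(−δ − 2.576) = Φ(-0.525) + Φ(-4.626) = 0.2997 + 0.0000 = 0.2997.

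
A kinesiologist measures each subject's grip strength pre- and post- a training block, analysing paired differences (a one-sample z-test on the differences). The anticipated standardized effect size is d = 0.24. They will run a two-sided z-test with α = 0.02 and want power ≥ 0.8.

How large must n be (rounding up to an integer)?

n = 175

Set Φ(δ − 2.326) = 0.8; then δ − 2.326 = Φ⁻¹(0.8) = 0.842, giving δ = 3.168.
(For δ > 0 the lower-tail rejection region contributes negligibly to power, so the one-term inversion is standard.)
δ = d·√n ⇒ n = (δ/d)² = (3.168 / 0.24)² = 174.24.
Round up to the next whole unit.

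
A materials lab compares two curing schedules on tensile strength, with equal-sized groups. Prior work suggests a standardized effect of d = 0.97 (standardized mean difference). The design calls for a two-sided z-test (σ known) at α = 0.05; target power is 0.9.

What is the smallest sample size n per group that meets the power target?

For power 0.9 need Φ(δ − z_{0.025}) = 0.9, so δ = z_{0.025} + z_{0.10} = 1.960 + 1.282 = 3.242.
(Ignoring the negligible lower-tail rejection probability gives the usual closed-form inversion.)
δ = d·√(n/2) ⇒ n = 2(δ/d)² = 2 × (3.242 / 0.97)² = 22.33.
Round up to the next whole unit.

n = 23 per group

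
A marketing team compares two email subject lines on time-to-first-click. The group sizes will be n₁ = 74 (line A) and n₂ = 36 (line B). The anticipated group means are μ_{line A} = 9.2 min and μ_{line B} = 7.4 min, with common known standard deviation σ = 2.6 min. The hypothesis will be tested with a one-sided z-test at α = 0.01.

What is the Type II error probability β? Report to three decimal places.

β ≈ 0.140

Standardized effect: d = |μ_{line A} − μ_{line B}| / σ = |9.2 − 7.4| / 2.6 = 0.6923
Noncentrality parameter: δ = d / √(1/n₁ + 1/n₂) = 0.6923 / √(1/74 + 1/36) = 3.4070
Critical value for a one-sided test at α = 0.01: z_α = 2.326.
Power = P(Z > 2.326 − δ) = Φ(1.081) = 0.8601.
Type II error: β = 1 − power = 1 − 0.8601 = 0.1399.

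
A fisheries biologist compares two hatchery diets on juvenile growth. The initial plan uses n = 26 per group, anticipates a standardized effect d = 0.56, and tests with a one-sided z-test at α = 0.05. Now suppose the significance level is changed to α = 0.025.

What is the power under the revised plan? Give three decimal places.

Power ≈ 0.524

δ = d·√(n/2) = 0.56 × √(26/2) = 2.0191 (unchanged). New critical value: z_{0.025} = 1.960.
Revised power = Φ(δ − 1.960) = Φ(0.059) = 0.5236.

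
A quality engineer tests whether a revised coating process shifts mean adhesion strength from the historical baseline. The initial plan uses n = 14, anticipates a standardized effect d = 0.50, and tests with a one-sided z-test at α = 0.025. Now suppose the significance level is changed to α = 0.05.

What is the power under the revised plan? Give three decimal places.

Power ≈ 0.589

δ = d·√n = 0.50 × √14 = 1.8708 (unchanged). New critical value: z_{0.05} = 1.645.
Revised power = Φ(δ − 1.645) = Φ(0.226) = 0.5894.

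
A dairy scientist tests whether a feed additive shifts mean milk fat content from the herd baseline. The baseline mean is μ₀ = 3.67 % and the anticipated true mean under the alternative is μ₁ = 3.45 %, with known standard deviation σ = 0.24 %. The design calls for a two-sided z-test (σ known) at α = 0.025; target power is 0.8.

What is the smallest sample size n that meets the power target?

Standardized effect: d = |μ₁ − μ₀| / σ = |3.45 − 3.67| / 0.24 = 0.9167
Set Φ(δ − 2.241) = 0.8; then δ − 2.241 = Φ⁻¹(0.8) = 0.842, giving δ = 3.083.
(For δ > 0 the lower-tail rejection region contributes negligibly to power, so the one-term inversion is standard.)
δ = d·√n ⇒ n = (δ/d)² = (3.083 / 0.9167)² = 11.31.
Rounding up, n = 12.

n = 12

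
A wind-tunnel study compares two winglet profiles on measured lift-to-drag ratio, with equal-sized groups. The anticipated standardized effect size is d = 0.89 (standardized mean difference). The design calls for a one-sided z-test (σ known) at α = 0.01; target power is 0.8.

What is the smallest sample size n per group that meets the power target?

Set Φ(δ − 2.326) = 0.8; then δ − 2.326 = Φ⁻¹(0.8) = 0.842, giving δ = 3.168.
δ = d·√(n/2) ⇒ n = 2(δ/d)² = 2 × (3.168 / 0.89)² = 25.34.
Round up to the next whole unit.

n = 26 per group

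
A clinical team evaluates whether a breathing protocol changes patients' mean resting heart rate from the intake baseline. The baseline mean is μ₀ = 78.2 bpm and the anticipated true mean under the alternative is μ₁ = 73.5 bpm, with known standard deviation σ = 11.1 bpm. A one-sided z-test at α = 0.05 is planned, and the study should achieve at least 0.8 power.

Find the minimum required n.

Standardized effect: d = |μ₁ − μ₀| / σ = |73.5 − 78.2| / 11.1 = 0.4234
For power 0.8 need Φ(δ − z_{0.05}) = 0.8, so δ = z_{0.05} + z_{0.20} = 1.645 + 0.842 = 2.486.
δ = d·√n ⇒ n = (δ/d)² = (2.486 / 0.4234)² = 34.48.
Rounding up, n = 35.

n = 35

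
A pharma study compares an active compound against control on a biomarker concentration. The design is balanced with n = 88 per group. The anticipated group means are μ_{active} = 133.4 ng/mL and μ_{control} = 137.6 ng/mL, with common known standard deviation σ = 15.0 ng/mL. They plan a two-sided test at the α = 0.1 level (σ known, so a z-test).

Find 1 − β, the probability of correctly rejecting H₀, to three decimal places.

Standardized effect: d = |μ_{active} − μ_{control}| / σ = |133.4 − 137.6| / 15.0 = 0.2800
Noncentrality parameter: λ = d·√(n/2) = 0.2800 × √(88/2) = 1.8573
Two-sided α = 0.1 → critical value z_{0.05} = 1.645.
Power = Φ(λ − 1.645) + Φ(−λ − 1.645) = Φ(0.212) + Φ(-3.502) = 0.5841 + 0.0002 = 0.5844.

Power ≈ 0.584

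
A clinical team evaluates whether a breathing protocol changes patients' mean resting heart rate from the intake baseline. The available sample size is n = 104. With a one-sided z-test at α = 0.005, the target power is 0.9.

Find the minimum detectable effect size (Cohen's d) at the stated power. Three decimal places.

Required noncentrality: δ = z_{0.005} + z_{0.10} = 2.576 + 1.282 = 3.857.
δ = d·√n ⇒ d = δ/√n = 3.857/√104 = 0.3782.

d ≈ 0.378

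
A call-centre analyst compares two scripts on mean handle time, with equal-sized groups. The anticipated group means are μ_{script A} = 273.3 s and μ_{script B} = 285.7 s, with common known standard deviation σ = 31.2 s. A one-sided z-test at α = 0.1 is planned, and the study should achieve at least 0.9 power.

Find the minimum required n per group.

Standardized effect: d = |μ_{script A} − μ_{script B}| / σ = |273.3 − 285.7| / 31.2 = 0.3974
For power 0.9 need Φ(δ − z_{0.1}) = 0.9, so δ = z_{0.1} + z_{0.10} = 1.282 + 1.282 = 2.563.
δ = d·√(n/2) ⇒ n = 2(δ/d)² = 2 × (2.563 / 0.3974)² = 83.18.
Round up to the next whole unit.

n = 84 per group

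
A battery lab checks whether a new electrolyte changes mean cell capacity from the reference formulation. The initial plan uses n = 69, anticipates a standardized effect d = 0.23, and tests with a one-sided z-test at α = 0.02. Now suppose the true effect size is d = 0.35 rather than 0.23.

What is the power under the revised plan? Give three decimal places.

With d = 0.35: δ = d·√n = 0.35 × √69 = 2.9073. Critical value z_{0.02} = 2.054.
Revised power = Φ(δ − 2.054) = Φ(0.854) = 0.8033.

Power ≈ 0.803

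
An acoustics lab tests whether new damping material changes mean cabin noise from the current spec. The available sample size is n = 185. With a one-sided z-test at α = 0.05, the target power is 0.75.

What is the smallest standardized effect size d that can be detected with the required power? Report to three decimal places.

d ≈ 0.171

Required noncentrality: δ = z_{0.05} + z_{0.25} = 1.645 + 0.674 = 2.319.
δ = d·√n ⇒ d = δ/√n = 2.319/√185 = 0.1705.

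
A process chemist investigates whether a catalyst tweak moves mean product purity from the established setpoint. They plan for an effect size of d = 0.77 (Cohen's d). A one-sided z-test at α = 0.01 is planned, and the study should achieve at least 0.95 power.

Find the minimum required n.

n = 27

For power 0.95 need Φ(δ − z_{0.01}) = 0.95, so δ = z_{0.01} + z_{0.05} = 2.326 + 1.645 = 3.971.
δ = d·√n ⇒ n = (δ/d)² = (3.971 / 0.77)² = 26.60.
Rounding up, n = 27.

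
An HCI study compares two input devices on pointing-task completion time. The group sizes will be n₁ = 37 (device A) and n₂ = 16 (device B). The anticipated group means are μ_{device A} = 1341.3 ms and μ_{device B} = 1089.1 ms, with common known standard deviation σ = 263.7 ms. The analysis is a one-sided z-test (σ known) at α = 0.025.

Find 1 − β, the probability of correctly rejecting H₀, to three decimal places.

Power ≈ 0.892

Standardized effect: d = |μ_{device A} − μ_{device B}| / σ = |1341.3 − 1089.1| / 263.7 = 0.9564
Noncentrality parameter: δ = d / √(1/n₁ + 1/n₂) = 0.9564 / √(1/37 + 1/16) = 3.1964
One-sided α = 0.025 → critical value z_{0.025} = 1.960.
Power = Φ(δ − 1.960) = Φ(1.236) = 0.8918.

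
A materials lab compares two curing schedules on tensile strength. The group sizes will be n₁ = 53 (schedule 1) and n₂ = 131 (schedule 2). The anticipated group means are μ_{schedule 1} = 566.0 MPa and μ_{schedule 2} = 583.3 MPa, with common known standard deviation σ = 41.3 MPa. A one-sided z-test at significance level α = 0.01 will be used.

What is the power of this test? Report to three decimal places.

Power ≈ 0.597

Standardized effect: d = |μ_{schedule 1} − μ_{schedule 2}| / σ = |566.0 − 583.3| / 41.3 = 0.4189
Noncentrality parameter: δ = d / √(1/n₁ + 1/n₂) = 0.4189 / √(1/53 + 1/131) = 2.5731
Critical value for a one-sided test at α = 0.01: z_α = 2.326.
Power = P(Z > 2.326 − δ) = Φ(0.247) = 0.5975.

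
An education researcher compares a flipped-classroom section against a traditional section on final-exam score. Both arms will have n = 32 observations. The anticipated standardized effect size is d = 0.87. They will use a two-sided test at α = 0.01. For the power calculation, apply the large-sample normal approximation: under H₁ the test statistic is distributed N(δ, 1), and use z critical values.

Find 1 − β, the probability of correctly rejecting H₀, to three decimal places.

Power ≈ 0.817

Noncentrality parameter: δ = d·√(n/2) = 0.87 × √(32/2) = 3.4800
Two-sided α = 0.01 → critical value z_{0.005} = 2.576.
Power = Φ(δ − 2.576) + Φ(−δ − 2.576) = Φ(0.904) + Φ(-6.056) = 0.8170 + 0.0000 = 0.8170.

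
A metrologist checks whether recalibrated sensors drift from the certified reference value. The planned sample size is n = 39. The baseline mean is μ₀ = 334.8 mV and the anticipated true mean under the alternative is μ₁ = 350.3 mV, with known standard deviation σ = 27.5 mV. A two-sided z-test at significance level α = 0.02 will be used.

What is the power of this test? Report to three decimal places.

Standardized effect: d = |μ₁ − μ₀| / σ = |350.3 − 334.8| / 27.5 = 0.5636
Noncentrality parameter: δ = d·√n = 0.5636 × √39 = 3.5199
Two-sided α = 0.02 → critical value z_{0.01} = 2.326.
Power = Φ(δ − 2.326) + Φ(−δ − 2.326) = Φ(1.194) + Φ(-5.846) = 0.8837 + 0.0000 = 0.8837.

Power ≈ 0.884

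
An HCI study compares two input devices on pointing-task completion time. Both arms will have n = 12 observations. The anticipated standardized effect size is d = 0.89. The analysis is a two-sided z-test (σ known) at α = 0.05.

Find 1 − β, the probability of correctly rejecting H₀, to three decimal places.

Noncentrality parameter: δ = d·√(n/2) = 0.89 × √(12/2) = 2.1800
Two-sided α = 0.05 → critical value z_{0.025} = 1.960.
Power = Φ(δ − 1.960) + Φ(−δ − 1.960) = Φ(0.220) + Φ(-4.140) = 0.5871 + 0.0000 = 0.5871.

Power ≈ 0.587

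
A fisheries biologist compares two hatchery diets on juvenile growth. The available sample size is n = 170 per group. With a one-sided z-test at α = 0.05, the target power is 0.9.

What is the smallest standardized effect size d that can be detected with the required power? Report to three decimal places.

Required noncentrality: δ = z_{0.05} + z_{0.10} = 1.645 + 1.282 = 2.926.
δ = d·√(n/2) ⇒ d = δ/√(n/2) = 2.926/√(170/2) = 0.3174.

d ≈ 0.317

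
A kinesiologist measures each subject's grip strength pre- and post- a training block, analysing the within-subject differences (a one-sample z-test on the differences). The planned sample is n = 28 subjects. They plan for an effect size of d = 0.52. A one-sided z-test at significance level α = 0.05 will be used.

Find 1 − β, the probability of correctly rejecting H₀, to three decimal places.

Power ≈ 0.866

Noncentrality parameter: δ = d·√n = 0.52 × √28 = 2.7516
Critical value for a one-sided test at α = 0.05: z_α = 1.645.
Power = P(Z > 1.645 − δ) = Φ(1.107) = 0.8658.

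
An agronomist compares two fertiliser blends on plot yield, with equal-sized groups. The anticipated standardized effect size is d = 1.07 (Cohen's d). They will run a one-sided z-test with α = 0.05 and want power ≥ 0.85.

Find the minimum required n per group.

Set Φ(δ − 1.645) = 0.85; then δ − 1.645 = Φ⁻¹(0.85) = 1.036, giving δ = 2.681.
δ = d·√(n/2) ⇒ n = 2(δ/d)² = 2 × (2.681 / 1.07)² = 12.56.
Rounding up, n = 13 per group.

n = 13 per group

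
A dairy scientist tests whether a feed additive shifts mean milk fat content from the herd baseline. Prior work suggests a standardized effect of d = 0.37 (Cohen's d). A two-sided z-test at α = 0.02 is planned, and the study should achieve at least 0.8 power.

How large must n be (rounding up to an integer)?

n = 74

For power 0.8 need Φ(δ − z_{0.01}) = 0.8, so δ = z_{0.01} + z_{0.20} = 2.326 + 0.842 = 3.168.
(Ignoring the negligible lower-tail rejection probability gives the usual closed-form inversion.)
δ = d·√n ⇒ n = (δ/d)² = (3.168 / 0.37)² = 73.31.
Round up to the next whole unit.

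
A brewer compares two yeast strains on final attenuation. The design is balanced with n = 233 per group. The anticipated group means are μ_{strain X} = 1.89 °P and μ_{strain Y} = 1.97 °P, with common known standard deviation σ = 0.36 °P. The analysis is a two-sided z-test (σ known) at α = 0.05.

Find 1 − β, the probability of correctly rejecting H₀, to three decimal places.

Power ≈ 0.670

Standardized effect: d = |μ_{strain X} − μ_{strain Y}| / σ = |1.89 − 1.97| / 0.36 = 0.2222
Noncentrality parameter: δ = d·√(n/2) = 0.2222 × √(233/2) = 2.3986
Two-sided α = 0.05 → critical value z_{0.025} = 1.960.
Power = Φ(δ − 1.960) + Φ(−δ − 1.960) = Φ(0.439) + Φ(-4.359) = 0.6695 + 0.0000 = 0.6695.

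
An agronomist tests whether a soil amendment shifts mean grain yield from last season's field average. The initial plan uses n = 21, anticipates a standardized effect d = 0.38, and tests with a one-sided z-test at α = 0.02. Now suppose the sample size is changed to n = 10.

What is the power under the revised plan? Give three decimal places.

Power ≈ 0.197

With n = 10: δ = d·√n = 0.38 × √10 = 1.2017. Critical value z_{0.02} = 2.054.
Revised power = Φ(δ − 2.054) = Φ(-0.852) = 0.1971.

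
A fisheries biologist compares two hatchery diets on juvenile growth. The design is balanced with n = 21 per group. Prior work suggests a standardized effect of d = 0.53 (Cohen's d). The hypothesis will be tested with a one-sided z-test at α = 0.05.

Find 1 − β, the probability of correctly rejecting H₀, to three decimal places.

Noncentrality parameter: δ = d·√(n/2) = 0.53 × √(21/2) = 1.7174
Critical value for a one-sided test at α = 0.05: z_α = 1.645.
Power = P(Z > 1.645 − δ) = Φ(0.073) = 0.5289.

Power ≈ 0.529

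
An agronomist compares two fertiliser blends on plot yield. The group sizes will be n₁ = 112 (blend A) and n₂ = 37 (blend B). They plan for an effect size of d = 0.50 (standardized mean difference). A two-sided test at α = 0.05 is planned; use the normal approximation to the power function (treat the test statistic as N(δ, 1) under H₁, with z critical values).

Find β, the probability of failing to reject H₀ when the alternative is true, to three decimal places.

β ≈ 0.249

Noncentrality parameter: δ = d / √(1/n₁ + 1/n₂) = 0.50 / √(1/112 + 1/37) = 2.6369
Critical value for a two-sided test at α = 0.05: z_{α/2} = 1.960.
Power = Φ(δ − 1.960) + Φ(−δ − 1.960) = Φ(0.677) + Φ(-4.597) = 0.7508 + 0.0000 = 0.7508.
Type II error: β = 1 − power = 1 − 0.7508 = 0.2492.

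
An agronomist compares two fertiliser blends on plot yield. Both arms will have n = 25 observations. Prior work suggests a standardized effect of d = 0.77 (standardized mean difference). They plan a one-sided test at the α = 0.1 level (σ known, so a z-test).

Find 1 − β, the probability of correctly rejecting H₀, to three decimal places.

Noncentrality parameter: δ = d·√(n/2) = 0.77 × √(25/2) = 2.7224
One-sided α = 0.1 → critical value z_{0.1} = 1.282.
Power = Φ(δ − 1.282) = Φ(1.441) = 0.9252.

Power ≈ 0.925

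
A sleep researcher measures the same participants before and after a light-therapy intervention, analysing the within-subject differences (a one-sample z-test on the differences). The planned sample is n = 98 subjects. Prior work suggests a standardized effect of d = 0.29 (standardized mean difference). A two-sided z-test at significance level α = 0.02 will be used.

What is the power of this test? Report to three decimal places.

Power ≈ 0.707

Noncentrality parameter: λ = d·√n = 0.29 × √98 = 2.8709
Critical value for a two-sided test at α = 0.02: z_{α/2} = 2.326.
Power = Φ(λ − 2.326) + Φ(−λ − 2.326) = Φ(0.545) + Φ(-5.197) = 0.7070 + 0.0000 = 0.7070.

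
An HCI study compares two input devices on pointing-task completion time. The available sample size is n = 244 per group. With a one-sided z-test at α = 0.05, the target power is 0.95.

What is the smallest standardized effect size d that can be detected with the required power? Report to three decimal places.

d ≈ 0.298

Need Φ(δ − 1.645) = 0.95, so δ = 1.645 + 1.645 = 3.290.
δ = d·√(n/2) ⇒ d = δ/√(n/2) = 3.290/√(244/2) = 0.2978.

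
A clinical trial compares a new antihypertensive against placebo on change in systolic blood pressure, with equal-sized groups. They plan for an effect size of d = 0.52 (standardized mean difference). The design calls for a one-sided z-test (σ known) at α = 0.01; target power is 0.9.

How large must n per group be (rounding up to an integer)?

For power 0.9 need Φ(δ − z_{0.01}) = 0.9, so δ = z_{0.01} + z_{0.10} = 2.326 + 1.282 = 3.608.
δ = d·√(n/2) ⇒ n = 2(δ/d)² = 2 × (3.608 / 0.52)² = 96.28.
Rounding up, n = 97 per group.

n = 97 per group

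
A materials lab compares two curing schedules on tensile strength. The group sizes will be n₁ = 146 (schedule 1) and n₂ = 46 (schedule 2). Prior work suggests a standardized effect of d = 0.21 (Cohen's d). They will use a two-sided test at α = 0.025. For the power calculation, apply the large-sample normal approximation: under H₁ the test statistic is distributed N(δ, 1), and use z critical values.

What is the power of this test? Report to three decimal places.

Noncentrality parameter: δ = d / √(1/n₁ + 1/n₂) = 0.21 / √(1/146 + 1/46) = 1.2420
Two-sided α = 0.025 → critical value z_{0.0125} = 2.241.
Power = Φ(δ − 2.241) + Φ(−δ − 2.241) = Φ(-0.999) + Φ(-3.483) = 0.1588 + 0.0002 = 0.1590.

Power ≈ 0.159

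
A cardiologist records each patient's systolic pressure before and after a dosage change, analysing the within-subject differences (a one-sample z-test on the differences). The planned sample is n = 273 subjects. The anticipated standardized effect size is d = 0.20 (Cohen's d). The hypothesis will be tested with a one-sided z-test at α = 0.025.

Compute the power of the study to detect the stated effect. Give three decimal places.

Power ≈ 0.911

Noncentrality parameter: δ = d·√n = 0.20 × √273 = 3.3045
One-sided α = 0.025 → critical value z_{0.025} = 1.960.
Power = P(Z > 1.960 − δ) = Φ(1.345) = 0.9106.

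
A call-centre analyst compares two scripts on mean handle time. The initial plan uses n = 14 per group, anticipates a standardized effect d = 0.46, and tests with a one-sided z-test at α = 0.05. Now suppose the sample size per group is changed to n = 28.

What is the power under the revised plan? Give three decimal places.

Power ≈ 0.530

With n = 28 per group: δ = d·√(n/2) = 0.46 × √(28/2) = 1.7212. Critical value z_{0.05} = 1.645.
Revised power = P(Z > 1.645 − δ) = Φ(0.076) = 0.5304.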